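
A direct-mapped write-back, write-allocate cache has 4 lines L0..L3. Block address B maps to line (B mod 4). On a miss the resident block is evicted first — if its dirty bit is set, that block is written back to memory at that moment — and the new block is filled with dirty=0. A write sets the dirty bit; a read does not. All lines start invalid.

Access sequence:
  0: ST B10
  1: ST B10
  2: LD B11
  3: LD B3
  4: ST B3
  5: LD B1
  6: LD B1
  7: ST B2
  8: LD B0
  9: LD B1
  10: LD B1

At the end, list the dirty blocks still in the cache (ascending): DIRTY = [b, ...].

0: W B10 → L2 miss [D]
1: W B10 → L2 hit [D]
2: R B11 → L3 miss [-]
3: R B3 → L3 miss [-]
4: W B3 → L3 hit [D]
5: R B1 → L1 miss [-]
6: R B1 → L1 hit [-]
7: W B2 → L2 miss wb→B10 [D]
8: R B0 → L0 miss [-]
9: R B1 → L1 hit [-]
10: R B1 → L1 hit [-]

DIRTY = [2, 3]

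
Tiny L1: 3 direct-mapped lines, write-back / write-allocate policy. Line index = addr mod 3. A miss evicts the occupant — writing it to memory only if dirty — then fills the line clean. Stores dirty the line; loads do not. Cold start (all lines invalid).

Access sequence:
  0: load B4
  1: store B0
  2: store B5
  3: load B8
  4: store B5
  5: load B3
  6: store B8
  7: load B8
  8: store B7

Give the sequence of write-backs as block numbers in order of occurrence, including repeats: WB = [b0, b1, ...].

0: R B4 → L1 miss [-]
1: W B0 → L0 miss [D]
2: W B5 → L2 miss [D]
3: R B8 → L2 miss wb→B5 [-]
4: W B5 → L2 miss [D]
5: R B3 → L0 miss wb→B0 [-]
6: W B8 → L2 miss wb→B5 [D]
7: R B8 → L2 hit [D]
8: W B7 → L1 miss [D]

WB = [5, 0, 5]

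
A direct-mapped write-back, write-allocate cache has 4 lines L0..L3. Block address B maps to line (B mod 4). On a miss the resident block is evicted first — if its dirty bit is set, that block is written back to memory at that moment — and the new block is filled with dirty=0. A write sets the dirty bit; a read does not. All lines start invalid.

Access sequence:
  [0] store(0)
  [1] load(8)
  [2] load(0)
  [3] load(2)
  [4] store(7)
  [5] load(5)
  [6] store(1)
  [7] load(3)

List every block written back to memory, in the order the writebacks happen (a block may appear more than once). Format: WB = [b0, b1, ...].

WB = [0, 7]

0: W B0 → L0 miss [D]
1: R B8 → L0 miss wb→B0 [-]
2: R B0 → L0 miss [-]
3: R B2 → L2 miss [-]
4: W B7 → L3 miss [D]
5: R B5 → L1 miss [-]
6: W B1 → L1 miss [D]
7: R B3 → L3 miss wb→B7 [-]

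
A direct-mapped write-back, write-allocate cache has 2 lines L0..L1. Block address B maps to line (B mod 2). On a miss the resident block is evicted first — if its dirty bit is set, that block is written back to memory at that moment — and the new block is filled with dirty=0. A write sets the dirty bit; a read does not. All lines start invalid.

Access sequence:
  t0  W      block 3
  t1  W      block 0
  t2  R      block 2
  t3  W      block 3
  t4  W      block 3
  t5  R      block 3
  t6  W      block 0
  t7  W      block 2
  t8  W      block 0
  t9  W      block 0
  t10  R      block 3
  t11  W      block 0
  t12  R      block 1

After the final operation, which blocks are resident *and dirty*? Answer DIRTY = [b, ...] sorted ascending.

DIRTY = [0]

0: W B3 -> L1 miss  d=D]
1: W B0 -> L0 miss  d=D]
2: R B2 -> L0 miss wb->B0  d=-]
3: W B3 -> L1 hit  d=D]
4: W B3 -> L1 hit  d=D]
5: R B3 -> L1 hit  d=D]
6: W B0 -> L0 miss  d=D]
7: W B2 -> L0 miss wb->B0  d=D]
8: W B0 -> L0 miss wb->B2  d=D]
9: W B0 -> L0 hit  d=D]
10: R B3 -> L1 hit  d=D]
11: W B0 -> L0 hit  d=D]
12: R B1 -> L1 miss wb->B3  d=-]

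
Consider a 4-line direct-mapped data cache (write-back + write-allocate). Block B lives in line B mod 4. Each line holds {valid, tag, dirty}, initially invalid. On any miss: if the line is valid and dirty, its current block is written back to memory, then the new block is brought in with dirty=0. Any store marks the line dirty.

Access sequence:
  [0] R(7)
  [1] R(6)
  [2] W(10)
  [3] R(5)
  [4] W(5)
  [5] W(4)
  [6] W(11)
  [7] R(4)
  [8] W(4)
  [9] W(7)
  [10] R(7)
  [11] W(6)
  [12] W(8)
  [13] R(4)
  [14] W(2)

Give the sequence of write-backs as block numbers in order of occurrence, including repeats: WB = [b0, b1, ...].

WB = [11, 10, 4, 8, 6]

0: R B7 -> L3 miss  d=-]
1: R B6 -> L2 miss  d=-]
2: W B10 -> L2 miss  d=D]
3: R B5 -> L1 miss  d=-]
4: W B5 -> L1 hit  d=D]
5: W B4 -> L0 miss  d=D]
6: W B11 -> L3 miss  d=D]
7: R B4 -> L0 hit  d=D]
8: W B4 -> L0 hit  d=D]
9: W B7 -> L3 miss wb->B11  d=D]
10: R B7 -> L3 hit  d=D]
11: W B6 -> L2 miss wb->B10  d=D]
12: W B8 -> L0 miss wb->B4  d=D]
13: R B4 -> L0 miss wb->B8  d=-]
14: W B2 -> L2 miss wb->B6  d=D]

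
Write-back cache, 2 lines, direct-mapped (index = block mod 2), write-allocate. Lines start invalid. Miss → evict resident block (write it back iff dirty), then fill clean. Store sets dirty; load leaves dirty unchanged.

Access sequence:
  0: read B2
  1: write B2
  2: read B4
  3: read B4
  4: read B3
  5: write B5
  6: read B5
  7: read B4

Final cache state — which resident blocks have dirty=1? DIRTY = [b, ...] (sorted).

DIRTY = [5]

0: R B2 → L0 miss [-]
1: W B2 → L0 hit [D]
2: R B4 → L0 miss wb→B2 [-]
3: R B4 → L0 hit [-]
4: R B3 → L1 miss [-]
5: W B5 → L1 miss [D]
6: R B5 → L1 hit [D]
7: R B4 → L0 hit [-]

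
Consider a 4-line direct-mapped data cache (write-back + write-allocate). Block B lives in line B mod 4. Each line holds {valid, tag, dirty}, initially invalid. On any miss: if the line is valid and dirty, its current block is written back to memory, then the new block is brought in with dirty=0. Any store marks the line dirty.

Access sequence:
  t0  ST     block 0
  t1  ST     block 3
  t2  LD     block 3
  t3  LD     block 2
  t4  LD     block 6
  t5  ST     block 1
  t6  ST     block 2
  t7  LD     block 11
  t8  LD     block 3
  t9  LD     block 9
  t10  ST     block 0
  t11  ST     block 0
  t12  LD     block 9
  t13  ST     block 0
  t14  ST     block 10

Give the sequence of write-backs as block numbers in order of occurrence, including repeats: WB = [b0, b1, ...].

WB = [3, 1, 2]

0: W B0 → L0 miss [D]
1: W B3 → L3 miss [D]
2: R B3 → L3 hit [D]
3: R B2 → L2 miss [-]
4: R B6 → L2 miss [-]
5: W B1 → L1 miss [D]
6: W B2 → L2 miss [D]
7: R B11 → L3 miss wb→B3 [-]
8: R B3 → L3 miss [-]
9: R B9 → L1 miss wb→B1 [-]
10: W B0 → L0 hit [D]
11: W B0 → L0 hit [D]
12: R B9 → L1 hit [-]
13: W B0 → L0 hit [D]
14: W B10 → L2 miss wb→B2 [D]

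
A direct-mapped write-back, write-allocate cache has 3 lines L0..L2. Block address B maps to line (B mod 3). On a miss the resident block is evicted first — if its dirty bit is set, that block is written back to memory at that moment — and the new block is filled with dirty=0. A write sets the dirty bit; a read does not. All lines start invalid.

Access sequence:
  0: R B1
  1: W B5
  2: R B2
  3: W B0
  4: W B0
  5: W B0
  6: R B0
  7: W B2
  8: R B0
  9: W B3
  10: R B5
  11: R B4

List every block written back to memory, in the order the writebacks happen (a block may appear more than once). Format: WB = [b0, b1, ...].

WB = [5, 0, 2]

0: R B1 -> L1 miss  d=-]
1: W B5 -> L2 miss  d=D]
2: R B2 -> L2 miss wb->B5  d=-]
3: W B0 -> L0 miss  d=D]
4: W B0 -> L0 hit  d=D]
5: W B0 -> L0 hit  d=D]
6: R B0 -> L0 hit  d=D]
7: W B2 -> L2 hit  d=D]
8: R B0 -> L0 hit  d=D]
9: W B3 -> L0 miss wb->B0  d=D]
10: R B5 -> L2 miss wb->B2  d=-]
11: R B4 -> L1 miss  d=-]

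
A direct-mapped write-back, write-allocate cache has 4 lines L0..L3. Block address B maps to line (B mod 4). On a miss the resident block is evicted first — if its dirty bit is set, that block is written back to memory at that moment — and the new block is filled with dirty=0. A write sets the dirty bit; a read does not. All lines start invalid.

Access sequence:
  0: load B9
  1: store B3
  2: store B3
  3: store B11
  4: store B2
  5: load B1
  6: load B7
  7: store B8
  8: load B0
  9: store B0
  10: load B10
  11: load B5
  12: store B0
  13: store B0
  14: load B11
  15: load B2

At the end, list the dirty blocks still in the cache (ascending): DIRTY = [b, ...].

DIRTY = [0]

0: R B9 → L1 miss [-]
1: W B3 → L3 miss [D]
2: W B3 → L3 hit [D]
3: W B11 → L3 miss wb→B3 [D]
4: W B2 → L2 miss [D]
5: R B1 → L1 miss [-]
6: R B7 → L3 miss wb→B11 [-]
7: W B8 → L0 miss [D]
8: R B0 → L0 miss wb→B8 [-]
9: W B0 → L0 hit [D]
10: R B10 → L2 miss wb→B2 [-]
11: R B5 → L1 miss [-]
12: W B0 → L0 hit [D]
13: W B0 → L0 hit [D]
14: R B11 → L3 miss [-]
15: R B2 → L2 miss [-]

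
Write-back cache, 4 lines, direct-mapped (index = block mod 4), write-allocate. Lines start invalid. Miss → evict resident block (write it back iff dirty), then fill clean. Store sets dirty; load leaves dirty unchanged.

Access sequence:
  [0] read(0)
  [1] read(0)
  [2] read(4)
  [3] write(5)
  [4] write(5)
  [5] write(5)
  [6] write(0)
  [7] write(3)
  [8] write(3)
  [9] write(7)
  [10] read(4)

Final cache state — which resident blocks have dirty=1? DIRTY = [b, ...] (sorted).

DIRTY = [5, 7]

0: R B0 -> L0 miss  d=-]
1: R B0 -> L0 hit  d=-]
2: R B4 -> L0 miss  d=-]
3: W B5 -> L1 miss  d=D]
4: W B5 -> L1 hit  d=D]
5: W B5 -> L1 hit  d=D]
6: W B0 -> L0 miss  d=D]
7: W B3 -> L3 miss  d=D]
8: W B3 -> L3 hit  d=D]
9: W B7 -> L3 miss wb->B3  d=D]
10: R B4 -> L0 miss wb->B0  d=-]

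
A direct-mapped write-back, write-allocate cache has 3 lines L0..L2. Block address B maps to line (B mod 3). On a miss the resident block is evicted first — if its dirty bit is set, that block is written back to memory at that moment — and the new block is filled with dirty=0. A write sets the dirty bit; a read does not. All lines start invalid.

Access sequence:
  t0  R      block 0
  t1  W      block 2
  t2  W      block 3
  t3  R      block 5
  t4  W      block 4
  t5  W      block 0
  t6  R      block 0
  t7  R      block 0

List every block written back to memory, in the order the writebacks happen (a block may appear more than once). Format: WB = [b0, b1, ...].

WB = [2, 3]

0: R B0 -> L0 miss  d=-]
1: W B2 -> L2 miss  d=D]
2: W B3 -> L0 miss  d=D]
3: R B5 -> L2 miss wb->B2  d=-]
4: W B4 -> L1 miss  d=D]
5: W B0 -> L0 miss wb->B3  d=D]
6: R B0 -> L0 hit  d=D]
7: R B0 -> L0 hit  d=D]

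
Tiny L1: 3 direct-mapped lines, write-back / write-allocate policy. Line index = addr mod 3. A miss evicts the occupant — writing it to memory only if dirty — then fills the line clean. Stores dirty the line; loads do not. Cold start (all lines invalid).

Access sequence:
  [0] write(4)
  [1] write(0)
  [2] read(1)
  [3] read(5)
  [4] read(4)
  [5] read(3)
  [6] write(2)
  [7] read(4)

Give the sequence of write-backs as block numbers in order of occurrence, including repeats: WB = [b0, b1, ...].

WB = [4, 0]

  0 | W B4 → L1 miss [D]
  1 | W B0 → L0 miss [D]
  2 | R B1 → L1 miss wb→B4 [-]
  3 | R B5 → L2 miss [-]
  4 | R B4 → L1 miss [-]
  5 | R B3 → L0 miss wb→B0 [-]
  6 | W B2 → L2 miss [D]
  7 | R B4 → L1 hit [-]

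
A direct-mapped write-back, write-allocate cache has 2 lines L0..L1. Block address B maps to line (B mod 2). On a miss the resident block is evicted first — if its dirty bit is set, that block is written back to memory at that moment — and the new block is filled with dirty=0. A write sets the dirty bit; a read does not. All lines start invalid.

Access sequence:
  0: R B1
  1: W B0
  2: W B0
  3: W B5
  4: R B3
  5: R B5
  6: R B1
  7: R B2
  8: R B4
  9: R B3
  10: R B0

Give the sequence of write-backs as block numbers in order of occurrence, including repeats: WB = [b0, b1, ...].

WB = [5, 0]

0: R B1 → L1 miss [-]
1: W B0 → L0 miss [D]
2: W B0 → L0 hit [D]
3: W B5 → L1 miss [D]
4: R B3 → L1 miss wb→B5 [-]
5: R B5 → L1 miss [-]
6: R B1 → L1 miss [-]
7: R B2 → L0 miss wb→B0 [-]
8: R B4 → L0 miss [-]
9: R B3 → L1 miss [-]
10: R B0 → L0 miss [-]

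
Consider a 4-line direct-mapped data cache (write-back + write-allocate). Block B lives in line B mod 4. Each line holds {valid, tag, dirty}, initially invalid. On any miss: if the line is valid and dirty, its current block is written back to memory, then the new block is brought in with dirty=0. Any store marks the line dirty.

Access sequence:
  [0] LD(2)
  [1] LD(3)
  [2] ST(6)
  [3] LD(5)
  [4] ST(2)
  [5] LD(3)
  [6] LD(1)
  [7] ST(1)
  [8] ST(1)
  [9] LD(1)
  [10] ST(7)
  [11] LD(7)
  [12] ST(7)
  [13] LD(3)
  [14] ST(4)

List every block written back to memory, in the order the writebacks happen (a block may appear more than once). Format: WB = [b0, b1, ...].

WB = [6, 7]

0: R B2 -> L2 miss  d=-]
1: R B3 -> L3 miss  d=-]
2: W B6 -> L2 miss  d=D]
3: R B5 -> L1 miss  d=-]
4: W B2 -> L2 miss wb->B6  d=D]
5: R B3 -> L3 hit  d=-]
6: R B1 -> L1 miss  d=-]
7: W B1 -> L1 hit  d=D]
8: W B1 -> L1 hit  d=D]
9: R B1 -> L1 hit  d=D]
10: W B7 -> L3 miss  d=D]
11: R B7 -> L3 hit  d=D]
12: W B7 -> L3 hit  d=D]
13: R B3 -> L3 miss wb->B7  d=-]
14: W B4 -> L0 miss  d=D]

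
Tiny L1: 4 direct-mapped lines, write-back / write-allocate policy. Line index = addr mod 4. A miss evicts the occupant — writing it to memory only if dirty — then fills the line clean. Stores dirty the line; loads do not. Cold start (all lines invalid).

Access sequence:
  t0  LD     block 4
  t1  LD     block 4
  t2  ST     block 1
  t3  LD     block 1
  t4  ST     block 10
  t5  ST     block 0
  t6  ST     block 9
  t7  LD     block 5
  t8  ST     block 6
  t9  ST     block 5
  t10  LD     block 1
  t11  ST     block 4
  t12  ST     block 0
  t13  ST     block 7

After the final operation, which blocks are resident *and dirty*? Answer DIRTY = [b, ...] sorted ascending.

  0 | R B4 → L0 miss [-]
  1 | R B4 → L0 hit [-]
  2 | W B1 → L1 miss [D]
  3 | R B1 → L1 hit [D]
  4 | W B10 → L2 miss [D]
  5 | W B0 → L0 miss [D]
  6 | W B9 → L1 miss wb→B1 [D]
  7 | R B5 → L1 miss wb→B9 [-]
  8 | W B6 → L2 miss wb→B10 [D]
  9 | W B5 → L1 hit [D]
  10 | R B1 → L1 miss wb→B5 [-]
  11 | W B4 → L0 miss wb→B0 [D]
  12 | W B0 → L0 miss wb→B4 [D]
  13 | W B7 → L3 miss [D]

DIRTY = [0, 6, 7]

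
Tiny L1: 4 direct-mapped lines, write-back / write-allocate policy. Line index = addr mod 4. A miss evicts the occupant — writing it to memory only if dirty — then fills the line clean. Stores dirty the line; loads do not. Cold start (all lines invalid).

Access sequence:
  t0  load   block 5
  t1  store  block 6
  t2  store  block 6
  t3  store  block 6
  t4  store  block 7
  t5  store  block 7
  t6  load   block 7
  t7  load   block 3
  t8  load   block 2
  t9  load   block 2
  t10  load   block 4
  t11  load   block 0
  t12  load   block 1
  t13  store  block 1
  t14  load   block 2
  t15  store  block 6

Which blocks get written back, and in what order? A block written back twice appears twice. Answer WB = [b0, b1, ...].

WB = [7, 6]

0: R B5 -> L1 miss  d=-]
1: W B6 -> L2 miss  d=D]
2: W B6 -> L2 hit  d=D]
3: W B6 -> L2 hit  d=D]
4: W B7 -> L3 miss  d=D]
5: W B7 -> L3 hit  d=D]
6: R B7 -> L3 hit  d=D]
7: R B3 -> L3 miss wb->B7  d=-]
8: R B2 -> L2 miss wb->B6  d=-]
9: R B2 -> L2 hit  d=-]
10: R B4 -> L0 miss  d=-]
11: R B0 -> L0 miss  d=-]
12: R B1 -> L1 miss  d=-]
13: W B1 -> L1 hit  d=D]
14: R B2 -> L2 hit  d=-]
15: W B6 -> L2 miss  d=D]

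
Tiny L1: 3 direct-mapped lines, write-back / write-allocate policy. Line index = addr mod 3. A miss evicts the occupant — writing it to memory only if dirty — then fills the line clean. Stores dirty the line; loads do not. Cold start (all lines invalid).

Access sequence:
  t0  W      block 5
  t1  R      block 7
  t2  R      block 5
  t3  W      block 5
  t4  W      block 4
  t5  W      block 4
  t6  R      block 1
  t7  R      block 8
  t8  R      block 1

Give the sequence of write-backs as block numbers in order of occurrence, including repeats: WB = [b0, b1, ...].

WB = [4, 5]

  0 | W B5 → L2 miss [D]
  1 | R B7 → L1 miss [-]
  2 | R B5 → L2 hit [D]
  3 | W B5 → L2 hit [D]
  4 | W B4 → L1 miss [D]
  5 | W B4 → L1 hit [D]
  6 | R B1 → L1 miss wb→B4 [-]
  7 | R B8 → L2 miss wb→B5 [-]
  8 | R B1 → L1 hit [-]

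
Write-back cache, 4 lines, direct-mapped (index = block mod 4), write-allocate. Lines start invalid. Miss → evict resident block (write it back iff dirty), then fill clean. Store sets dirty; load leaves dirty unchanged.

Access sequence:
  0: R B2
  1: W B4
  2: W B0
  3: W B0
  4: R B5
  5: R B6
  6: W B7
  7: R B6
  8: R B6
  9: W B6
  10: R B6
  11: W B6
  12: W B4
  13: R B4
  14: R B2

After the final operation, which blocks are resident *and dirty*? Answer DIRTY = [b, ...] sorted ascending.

0: R B2 → L2 miss [-]
1: W B4 → L0 miss [D]
2: W B0 → L0 miss wb→B4 [D]
3: W B0 → L0 hit [D]
4: R B5 → L1 miss [-]
5: R B6 → L2 miss [-]
6: W B7 → L3 miss [D]
7: R B6 → L2 hit [-]
8: R B6 → L2 hit [-]
9: W B6 → L2 hit [D]
10: R B6 → L2 hit [D]
11: W B6 → L2 hit [D]
12: W B4 → L0 miss wb→B0 [D]
13: R B4 → L0 hit [D]
14: R B2 → L2 miss wb→B6 [-]

DIRTY = [4, 7]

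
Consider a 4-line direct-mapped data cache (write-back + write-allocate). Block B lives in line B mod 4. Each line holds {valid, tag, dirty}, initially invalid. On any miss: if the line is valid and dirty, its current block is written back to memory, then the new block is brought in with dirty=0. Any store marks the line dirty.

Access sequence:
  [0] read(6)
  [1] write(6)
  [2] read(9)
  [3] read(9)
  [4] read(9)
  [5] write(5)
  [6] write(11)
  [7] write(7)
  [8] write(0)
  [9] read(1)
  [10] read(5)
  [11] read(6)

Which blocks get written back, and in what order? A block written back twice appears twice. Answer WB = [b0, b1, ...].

  0 | R B6 → L2 miss [-]
  1 | W B6 → L2 hit [D]
  2 | R B9 → L1 miss [-]
  3 | R B9 → L1 hit [-]
  4 | R B9 → L1 hit [-]
  5 | W B5 → L1 miss [D]
  6 | W B11 → L3 miss [D]
  7 | W B7 → L3 miss wb→B11 [D]
  8 | W B0 → L0 miss [D]
  9 | R B1 → L1 miss wb→B5 [-]
  10 | R B5 → L1 miss [-]
  11 | R B6 → L2 hit [D]

WB = [11, 5]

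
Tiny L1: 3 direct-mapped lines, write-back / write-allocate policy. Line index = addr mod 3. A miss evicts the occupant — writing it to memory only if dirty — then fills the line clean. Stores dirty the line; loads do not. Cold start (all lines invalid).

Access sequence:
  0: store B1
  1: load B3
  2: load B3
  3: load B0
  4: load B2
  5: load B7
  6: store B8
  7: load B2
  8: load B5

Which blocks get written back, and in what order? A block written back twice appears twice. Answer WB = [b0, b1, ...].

WB = [1, 8]

0: W B1 → L1 miss [D]
1: R B3 → L0 miss [-]
2: R B3 → L0 hit [-]
3: R B0 → L0 miss [-]
4: R B2 → L2 miss [-]
5: R B7 → L1 miss wb→B1 [-]
6: W B8 → L2 miss [D]
7: R B2 → L2 miss wb→B8 [-]
8: R B5 → L2 miss [-]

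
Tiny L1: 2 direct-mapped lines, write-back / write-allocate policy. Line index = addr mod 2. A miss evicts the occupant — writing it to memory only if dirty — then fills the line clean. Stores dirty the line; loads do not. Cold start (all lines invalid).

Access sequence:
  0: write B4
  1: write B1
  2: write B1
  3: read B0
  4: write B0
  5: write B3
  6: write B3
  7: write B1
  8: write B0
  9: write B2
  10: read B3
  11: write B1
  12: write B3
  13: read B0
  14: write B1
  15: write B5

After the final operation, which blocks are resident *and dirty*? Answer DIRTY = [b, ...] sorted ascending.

DIRTY = [5]

  0 | W B4 → L0 miss [D]
  1 | W B1 → L1 miss [D]
  2 | W B1 → L1 hit [D]
  3 | R B0 → L0 miss wb→B4 [-]
  4 | W B0 → L0 hit [D]
  5 | W B3 → L1 miss wb→B1 [D]
  6 | W B3 → L1 hit [D]
  7 | W B1 → L1 miss wb→B3 [D]
  8 | W B0 → L0 hit [D]
  9 | W B2 → L0 miss wb→B0 [D]
  10 | R B3 → L1 miss wb→B1 [-]
  11 | W B1 → L1 miss [D]
  12 | W B3 → L1 miss wb→B1 [D]
  13 | R B0 → L0 miss wb→B2 [-]
  14 | W B1 → L1 miss wb→B3 [D]
  15 | W B5 → L1 miss wb→B1 [D]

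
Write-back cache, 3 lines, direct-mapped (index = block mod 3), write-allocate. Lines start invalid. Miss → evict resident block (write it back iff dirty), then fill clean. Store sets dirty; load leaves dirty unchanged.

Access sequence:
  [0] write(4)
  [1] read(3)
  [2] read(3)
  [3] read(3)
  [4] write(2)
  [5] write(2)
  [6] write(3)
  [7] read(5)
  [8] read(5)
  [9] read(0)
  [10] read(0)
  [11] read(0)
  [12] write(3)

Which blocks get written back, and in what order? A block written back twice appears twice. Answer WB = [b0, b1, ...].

WB = [2, 3]

  0 | W B4 → L1 miss [D]
  1 | R B3 → L0 miss [-]
  2 | R B3 → L0 hit [-]
  3 | R B3 → L0 hit [-]
  4 | W B2 → L2 miss [D]
  5 | W B2 → L2 hit [D]
  6 | W B3 → L0 hit [D]
  7 | R B5 → L2 miss wb→B2 [-]
  8 | R B5 → L2 hit [-]
  9 | R B0 → L0 miss wb→B3 [-]
  10 | R B0 → L0 hit [-]
  11 | R B0 → L0 hit [-]
  12 | W B3 → L0 miss [D]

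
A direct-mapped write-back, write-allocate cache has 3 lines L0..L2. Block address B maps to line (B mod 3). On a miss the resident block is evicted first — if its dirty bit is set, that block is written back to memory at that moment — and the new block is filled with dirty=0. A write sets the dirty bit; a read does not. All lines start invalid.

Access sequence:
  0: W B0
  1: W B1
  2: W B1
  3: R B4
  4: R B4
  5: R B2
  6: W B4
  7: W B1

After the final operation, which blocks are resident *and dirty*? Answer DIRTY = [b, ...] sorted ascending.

DIRTY = [0, 1]

  0 | W B0 → L0 miss [D]
  1 | W B1 → L1 miss [D]
  2 | W B1 → L1 hit [D]
  3 | R B4 → L1 miss wb→B1 [-]
  4 | R B4 → L1 hit [-]
  5 | R B2 → L2 miss [-]
  6 | W B4 → L1 hit [D]
  7 | W B1 → L1 miss wb→B4 [D]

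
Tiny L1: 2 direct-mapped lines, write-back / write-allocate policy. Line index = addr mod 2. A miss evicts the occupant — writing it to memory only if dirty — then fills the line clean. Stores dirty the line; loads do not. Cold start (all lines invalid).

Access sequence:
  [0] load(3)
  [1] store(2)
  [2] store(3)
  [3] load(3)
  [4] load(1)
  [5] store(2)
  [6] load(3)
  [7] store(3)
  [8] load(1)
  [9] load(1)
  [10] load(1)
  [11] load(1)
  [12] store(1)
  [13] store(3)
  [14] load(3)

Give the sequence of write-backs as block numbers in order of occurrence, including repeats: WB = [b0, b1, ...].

WB = [3, 3, 1]

  0 | R B3 → L1 miss [-]
  1 | W B2 → L0 miss [D]
  2 | W B3 → L1 hit [D]
  3 | R B3 → L1 hit [D]
  4 | R B1 → L1 miss wb→B3 [-]
  5 | W B2 → L0 hit [D]
  6 | R B3 → L1 miss [-]
  7 | W B3 → L1 hit [D]
  8 | R B1 → L1 miss wb→B3 [-]
  9 | R B1 → L1 hit [-]
  10 | R B1 → L1 hit [-]
  11 | R B1 → L1 hit [-]
  12 | W B1 → L1 hit [D]
  13 | W B3 → L1 miss wb→B1 [D]
  14 | R B3 → L1 hit [D]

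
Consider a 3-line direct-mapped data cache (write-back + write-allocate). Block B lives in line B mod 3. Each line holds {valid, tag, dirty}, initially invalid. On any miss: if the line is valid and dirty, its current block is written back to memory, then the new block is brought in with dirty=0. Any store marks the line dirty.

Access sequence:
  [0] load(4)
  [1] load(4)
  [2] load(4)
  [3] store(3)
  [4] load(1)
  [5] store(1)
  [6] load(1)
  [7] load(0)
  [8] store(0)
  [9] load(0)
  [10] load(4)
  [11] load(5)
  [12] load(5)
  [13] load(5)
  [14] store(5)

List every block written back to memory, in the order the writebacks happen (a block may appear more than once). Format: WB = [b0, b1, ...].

WB = [3, 1]

  0 | R B4 → L1 miss [-]
  1 | R B4 → L1 hit [-]
  2 | R B4 → L1 hit [-]
  3 | W B3 → L0 miss [D]
  4 | R B1 → L1 miss [-]
  5 | W B1 → L1 hit [D]
  6 | R B1 → L1 hit [D]
  7 | R B0 → L0 miss wb→B3 [-]
  8 | W B0 → L0 hit [D]
  9 | R B0 → L0 hit [D]
  10 | R B4 → L1 miss wb→B1 [-]
  11 | R B5 → L2 miss [-]
  12 | R B5 → L2 hit [-]
  13 | R B5 → L2 hit [-]
  14 | W B5 → L2 hit [D]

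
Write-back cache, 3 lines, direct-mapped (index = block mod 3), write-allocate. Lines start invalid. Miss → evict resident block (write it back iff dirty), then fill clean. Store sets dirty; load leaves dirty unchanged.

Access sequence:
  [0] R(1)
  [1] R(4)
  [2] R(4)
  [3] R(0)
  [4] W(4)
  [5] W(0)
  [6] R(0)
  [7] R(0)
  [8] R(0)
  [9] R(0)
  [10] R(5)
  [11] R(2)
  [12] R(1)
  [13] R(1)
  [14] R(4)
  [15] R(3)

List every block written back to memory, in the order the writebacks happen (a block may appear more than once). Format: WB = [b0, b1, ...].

WB = [4, 0]

0: R B1 -> L1 miss  d=-]
1: R B4 -> L1 miss  d=-]
2: R B4 -> L1 hit  d=-]
3: R B0 -> L0 miss  d=-]
4: W B4 -> L1 hit  d=D]
5: W B0 -> L0 hit  d=D]
6: R B0 -> L0 hit  d=D]
7: R B0 -> L0 hit  d=D]
8: R B0 -> L0 hit  d=D]
9: R B0 -> L0 hit  d=D]
10: R B5 -> L2 miss  d=-]
11: R B2 -> L2 miss  d=-]
12: R B1 -> L1 miss wb->B4  d=-]
13: R B1 -> L1 hit  d=-]
14: R B4 -> L1 miss  d=-]
15: R B3 -> L0 miss wb->B0  d=-]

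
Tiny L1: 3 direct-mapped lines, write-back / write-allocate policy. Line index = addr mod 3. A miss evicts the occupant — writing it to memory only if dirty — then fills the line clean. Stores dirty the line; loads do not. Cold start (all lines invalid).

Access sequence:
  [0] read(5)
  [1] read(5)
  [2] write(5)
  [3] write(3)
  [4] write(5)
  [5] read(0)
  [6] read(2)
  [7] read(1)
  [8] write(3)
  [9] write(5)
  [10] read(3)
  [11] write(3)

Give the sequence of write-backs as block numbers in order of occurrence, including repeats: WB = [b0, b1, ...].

WB = [3, 5]

0: R B5 → L2 miss [-]
1: R B5 → L2 hit [-]
2: W B5 → L2 hit [D]
3: W B3 → L0 miss [D]
4: W B5 → L2 hit [D]
5: R B0 → L0 miss wb→B3 [-]
6: R B2 → L2 miss wb→B5 [-]
7: R B1 → L1 miss [-]
8: W B3 → L0 miss [D]
9: W B5 → L2 miss [D]
10: R B3 → L0 hit [D]
11: W B3 → L0 hit [D]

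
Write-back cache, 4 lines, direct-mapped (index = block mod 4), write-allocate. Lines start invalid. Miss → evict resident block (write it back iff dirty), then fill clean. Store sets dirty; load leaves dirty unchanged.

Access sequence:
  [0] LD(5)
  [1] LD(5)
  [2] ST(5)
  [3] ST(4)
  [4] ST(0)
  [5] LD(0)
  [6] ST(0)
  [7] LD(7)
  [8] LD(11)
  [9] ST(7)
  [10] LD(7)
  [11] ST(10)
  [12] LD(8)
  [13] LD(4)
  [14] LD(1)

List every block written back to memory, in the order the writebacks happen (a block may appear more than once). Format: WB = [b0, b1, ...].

0: R B5 -> L1 miss  d=-]
1: R B5 -> L1 hit  d=-]
2: W B5 -> L1 hit  d=D]
3: W B4 -> L0 miss  d=D]
4: W B0 -> L0 miss wb->B4  d=D]
5: R B0 -> L0 hit  d=D]
6: W B0 -> L0 hit  d=D]
7: R B7 -> L3 miss  d=-]
8: R B11 -> L3 miss  d=-]
9: W B7 -> L3 miss  d=D]
10: R B7 -> L3 hit  d=D]
11: W B10 -> L2 miss  d=D]
12: R B8 -> L0 miss wb->B0  d=-]
13: R B4 -> L0 miss  d=-]
14: R B1 -> L1 miss wb->B5  d=-]

WB = [4, 0, 5]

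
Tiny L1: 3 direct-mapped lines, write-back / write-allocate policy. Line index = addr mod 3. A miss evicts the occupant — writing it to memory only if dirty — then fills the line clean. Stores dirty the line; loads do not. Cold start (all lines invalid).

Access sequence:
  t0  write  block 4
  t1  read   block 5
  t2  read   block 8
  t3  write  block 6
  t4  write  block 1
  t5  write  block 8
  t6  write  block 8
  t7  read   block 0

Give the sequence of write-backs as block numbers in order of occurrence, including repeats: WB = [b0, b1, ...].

0: W B4 -> L1 miss  d=D]
1: R B5 -> L2 miss  d=-]
2: R B8 -> L2 miss  d=-]
3: W B6 -> L0 miss  d=D]
4: W B1 -> L1 miss wb->B4  d=D]
5: W B8 -> L2 hit  d=D]
6: W B8 -> L2 hit  d=D]
7: R B0 -> L0 miss wb->B6  d=-]

WB = [4, 6]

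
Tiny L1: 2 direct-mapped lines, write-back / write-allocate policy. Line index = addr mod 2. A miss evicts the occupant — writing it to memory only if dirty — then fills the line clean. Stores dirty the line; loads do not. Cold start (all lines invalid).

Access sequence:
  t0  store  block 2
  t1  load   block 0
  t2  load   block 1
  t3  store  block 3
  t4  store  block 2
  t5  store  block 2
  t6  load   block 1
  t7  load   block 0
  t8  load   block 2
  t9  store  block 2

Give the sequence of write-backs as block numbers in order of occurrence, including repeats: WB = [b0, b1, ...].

0: W B2 → L0 miss [D]
1: R B0 → L0 miss wb→B2 [-]
2: R B1 → L1 miss [-]
3: W B3 → L1 miss [D]
4: W B2 → L0 miss [D]
5: W B2 → L0 hit [D]
6: R B1 → L1 miss wb→B3 [-]
7: R B0 → L0 miss wb→B2 [-]
8: R B2 → L0 miss [-]
9: W B2 → L0 hit [D]

WB = [2, 3, 2]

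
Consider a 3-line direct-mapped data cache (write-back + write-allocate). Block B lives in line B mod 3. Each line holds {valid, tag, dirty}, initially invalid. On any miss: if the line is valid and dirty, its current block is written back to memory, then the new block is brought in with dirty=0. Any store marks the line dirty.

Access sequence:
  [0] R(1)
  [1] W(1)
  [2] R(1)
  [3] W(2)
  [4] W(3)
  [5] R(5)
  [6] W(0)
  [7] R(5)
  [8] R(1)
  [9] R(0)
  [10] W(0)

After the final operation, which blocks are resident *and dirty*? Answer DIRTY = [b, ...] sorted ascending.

DIRTY = [0, 1]

0: R B1 → L1 miss [-]
1: W B1 → L1 hit [D]
2: R B1 → L1 hit [D]
3: W B2 → L2 miss [D]
4: W B3 → L0 miss [D]
5: R B5 → L2 miss wb→B2 [-]
6: W B0 → L0 miss wb→B3 [D]
7: R B5 → L2 hit [-]
8: R B1 → L1 hit [D]
9: R B0 → L0 hit [D]
10: W B0 → L0 hit [D]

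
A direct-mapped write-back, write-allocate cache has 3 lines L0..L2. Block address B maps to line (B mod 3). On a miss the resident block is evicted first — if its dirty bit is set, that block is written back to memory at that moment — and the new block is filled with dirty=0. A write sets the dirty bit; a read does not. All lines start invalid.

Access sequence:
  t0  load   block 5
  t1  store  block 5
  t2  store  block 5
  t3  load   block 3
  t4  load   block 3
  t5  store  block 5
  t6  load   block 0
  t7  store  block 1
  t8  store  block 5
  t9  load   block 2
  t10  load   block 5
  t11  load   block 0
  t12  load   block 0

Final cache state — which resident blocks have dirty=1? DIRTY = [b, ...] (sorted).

DIRTY = [1]

  0 | R B5 → L2 miss [-]
  1 | W B5 → L2 hit [D]
  2 | W B5 → L2 hit [D]
  3 | R B3 → L0 miss [-]
  4 | R B3 → L0 hit [-]
  5 | W B5 → L2 hit [D]
  6 | R B0 → L0 miss [-]
  7 | W B1 → L1 miss [D]
  8 | W B5 → L2 hit [D]
  9 | R B2 → L2 miss wb→B5 [-]
  10 | R B5 → L2 miss [-]
  11 | R B0 → L0 hit [-]
  12 | R B0 → L0 hit [-]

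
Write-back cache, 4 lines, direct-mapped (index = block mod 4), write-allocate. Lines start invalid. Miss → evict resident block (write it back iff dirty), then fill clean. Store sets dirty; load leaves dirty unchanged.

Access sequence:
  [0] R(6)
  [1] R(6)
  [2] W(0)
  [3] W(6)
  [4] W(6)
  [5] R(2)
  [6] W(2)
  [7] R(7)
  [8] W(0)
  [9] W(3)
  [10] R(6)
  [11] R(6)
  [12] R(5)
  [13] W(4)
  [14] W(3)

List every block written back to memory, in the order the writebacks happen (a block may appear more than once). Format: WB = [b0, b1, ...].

0: R B6 → L2 miss [-]
1: R B6 → L2 hit [-]
2: W B0 → L0 miss [D]
3: W B6 → L2 hit [D]
4: W B6 → L2 hit [D]
5: R B2 → L2 miss wb→B6 [-]
6: W B2 → L2 hit [D]
7: R B7 → L3 miss [-]
8: W B0 → L0 hit [D]
9: W B3 → L3 miss [D]
10: R B6 → L2 miss wb→B2 [-]
11: R B6 → L2 hit [-]
12: R B5 → L1 miss [-]
13: W B4 → L0 miss wb→B0 [D]
14: W B3 → L3 hit [D]

WB = [6, 2, 0]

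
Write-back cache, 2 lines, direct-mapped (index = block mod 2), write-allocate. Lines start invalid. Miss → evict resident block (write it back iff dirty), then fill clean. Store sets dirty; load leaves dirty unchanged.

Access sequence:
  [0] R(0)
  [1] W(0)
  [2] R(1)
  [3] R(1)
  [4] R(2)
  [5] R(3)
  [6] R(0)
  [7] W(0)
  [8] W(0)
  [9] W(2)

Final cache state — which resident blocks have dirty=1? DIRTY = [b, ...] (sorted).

  0 | R B0 → L0 miss [-]
  1 | W B0 → L0 hit [D]
  2 | R B1 → L1 miss [-]
  3 | R B1 → L1 hit [-]
  4 | R B2 → L0 miss wb→B0 [-]
  5 | R B3 → L1 miss [-]
  6 | R B0 → L0 miss [-]
  7 | W B0 → L0 hit [D]
  8 | W B0 → L0 hit [D]
  9 | W B2 → L0 miss wb→B0 [D]

DIRTY = [2]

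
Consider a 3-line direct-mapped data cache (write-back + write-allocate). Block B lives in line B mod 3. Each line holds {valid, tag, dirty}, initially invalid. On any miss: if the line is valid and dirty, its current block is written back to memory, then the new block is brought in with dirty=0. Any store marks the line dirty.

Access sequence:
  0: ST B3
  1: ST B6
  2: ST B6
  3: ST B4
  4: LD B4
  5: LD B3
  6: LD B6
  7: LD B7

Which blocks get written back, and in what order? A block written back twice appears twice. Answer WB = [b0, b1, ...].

WB = [3, 6, 4]

0: W B3 → L0 miss [D]
1: W B6 → L0 miss wb→B3 [D]
2: W B6 → L0 hit [D]
3: W B4 → L1 miss [D]
4: R B4 → L1 hit [D]
5: R B3 → L0 miss wb→B6 [-]
6: R B6 → L0 miss [-]
7: R B7 → L1 miss wb→B4 [-]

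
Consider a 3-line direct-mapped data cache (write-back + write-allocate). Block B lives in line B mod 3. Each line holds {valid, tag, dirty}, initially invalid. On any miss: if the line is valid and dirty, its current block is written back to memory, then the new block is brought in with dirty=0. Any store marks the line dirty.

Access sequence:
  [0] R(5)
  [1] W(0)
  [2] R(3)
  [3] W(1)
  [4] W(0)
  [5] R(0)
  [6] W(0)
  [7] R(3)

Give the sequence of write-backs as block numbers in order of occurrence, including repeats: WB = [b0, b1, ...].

WB = [0, 0]

0: R B5 -> L2 miss  d=-]
1: W B0 -> L0 miss  d=D]
2: R B3 -> L0 miss wb->B0  d=-]
3: W B1 -> L1 miss  d=D]
4: W B0 -> L0 miss  d=D]
5: R B0 -> L0 hit  d=D]
6: W B0 -> L0 hit  d=D]
7: R B3 -> L0 miss wb->B0  d=-]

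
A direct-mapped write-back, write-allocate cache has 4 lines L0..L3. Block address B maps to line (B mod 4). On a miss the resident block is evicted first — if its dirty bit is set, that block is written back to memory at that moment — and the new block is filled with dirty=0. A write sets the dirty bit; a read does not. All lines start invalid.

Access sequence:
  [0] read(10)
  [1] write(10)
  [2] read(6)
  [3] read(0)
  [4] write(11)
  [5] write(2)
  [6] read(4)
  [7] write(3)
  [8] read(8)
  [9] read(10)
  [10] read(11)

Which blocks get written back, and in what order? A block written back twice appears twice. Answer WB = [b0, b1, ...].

WB = [10, 11, 2, 3]

0: R B10 → L2 miss [-]
1: W B10 → L2 hit [D]
2: R B6 → L2 miss wb→B10 [-]
3: R B0 → L0 miss [-]
4: W B11 → L3 miss [D]
5: W B2 → L2 miss [D]
6: R B4 → L0 miss [-]
7: W B3 → L3 miss wb→B11 [D]
8: R B8 → L0 miss [-]
9: R B10 → L2 miss wb→B2 [-]
10: R B11 → L3 miss wb→B3 [-]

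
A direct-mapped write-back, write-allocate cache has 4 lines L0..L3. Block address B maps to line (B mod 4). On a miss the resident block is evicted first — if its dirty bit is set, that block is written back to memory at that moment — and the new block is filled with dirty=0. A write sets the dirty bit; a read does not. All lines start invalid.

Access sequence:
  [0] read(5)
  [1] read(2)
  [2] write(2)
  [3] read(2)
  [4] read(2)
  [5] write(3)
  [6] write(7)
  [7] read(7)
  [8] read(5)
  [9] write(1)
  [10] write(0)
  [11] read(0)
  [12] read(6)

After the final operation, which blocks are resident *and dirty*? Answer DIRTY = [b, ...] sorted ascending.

DIRTY = [0, 1, 7]

0: R B5 → L1 miss [-]
1: R B2 → L2 miss [-]
2: W B2 → L2 hit [D]
3: R B2 → L2 hit [D]
4: R B2 → L2 hit [D]
5: W B3 → L3 miss [D]
6: W B7 → L3 miss wb→B3 [D]
7: R B7 → L3 hit [D]
8: R B5 → L1 hit [-]
9: W B1 → L1 miss [D]
10: W B0 → L0 miss [D]
11: R B0 → L0 hit [D]
12: R B6 → L2 miss wb→B2 [-]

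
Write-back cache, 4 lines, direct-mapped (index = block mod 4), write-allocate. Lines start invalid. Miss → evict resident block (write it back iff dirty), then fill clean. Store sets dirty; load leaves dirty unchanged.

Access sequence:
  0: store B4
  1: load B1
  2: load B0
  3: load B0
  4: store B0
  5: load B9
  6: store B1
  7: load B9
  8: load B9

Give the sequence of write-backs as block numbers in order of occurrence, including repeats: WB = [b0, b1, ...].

0: W B4 -> L0 miss  d=D]
1: R B1 -> L1 miss  d=-]
2: R B0 -> L0 miss wb->B4  d=-]
3: R B0 -> L0 hit  d=-]
4: W B0 -> L0 hit  d=D]
5: R B9 -> L1 miss  d=-]
6: W B1 -> L1 miss  d=D]
7: R B9 -> L1 miss wb->B1  d=-]
8: R B9 -> L1 hit  d=-]

WB = [4, 1]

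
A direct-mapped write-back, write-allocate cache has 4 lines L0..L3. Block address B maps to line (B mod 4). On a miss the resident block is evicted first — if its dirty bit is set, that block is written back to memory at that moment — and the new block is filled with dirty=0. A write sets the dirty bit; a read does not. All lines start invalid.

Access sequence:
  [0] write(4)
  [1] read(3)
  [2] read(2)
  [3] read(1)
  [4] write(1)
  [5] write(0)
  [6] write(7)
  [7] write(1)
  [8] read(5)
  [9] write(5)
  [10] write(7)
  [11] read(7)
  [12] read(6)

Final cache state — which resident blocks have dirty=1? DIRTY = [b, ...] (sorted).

0: W B4 -> L0 miss  d=D]
1: R B3 -> L3 miss  d=-]
2: R B2 -> L2 miss  d=-]
3: R B1 -> L1 miss  d=-]
4: W B1 -> L1 hit  d=D]
5: W B0 -> L0 miss wb->B4  d=D]
6: W B7 -> L3 miss  d=D]
7: W B1 -> L1 hit  d=D]
8: R B5 -> L1 miss wb->B1  d=-]
9: W B5 -> L1 hit  d=D]
10: W B7 -> L3 hit  d=D]
11: R B7 -> L3 hit  d=D]
12: R B6 -> L2 miss  d=-]

DIRTY = [0, 5, 7]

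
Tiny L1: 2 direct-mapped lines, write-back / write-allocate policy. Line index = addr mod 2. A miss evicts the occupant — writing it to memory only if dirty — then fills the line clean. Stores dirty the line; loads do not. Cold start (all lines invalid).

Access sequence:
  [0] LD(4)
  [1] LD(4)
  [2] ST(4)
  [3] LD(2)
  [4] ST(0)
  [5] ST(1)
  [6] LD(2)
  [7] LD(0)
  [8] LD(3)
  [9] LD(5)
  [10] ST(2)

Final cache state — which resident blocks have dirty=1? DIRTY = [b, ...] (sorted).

0: R B4 → L0 miss [-]
1: R B4 → L0 hit [-]
2: W B4 → L0 hit [D]
3: R B2 → L0 miss wb→B4 [-]
4: W B0 → L0 miss [D]
5: W B1 → L1 miss [D]
6: R B2 → L0 miss wb→B0 [-]
7: R B0 → L0 miss [-]
8: R B3 → L1 miss wb→B1 [-]
9: R B5 → L1 miss [-]
10: W B2 → L0 miss [D]

DIRTY = [2]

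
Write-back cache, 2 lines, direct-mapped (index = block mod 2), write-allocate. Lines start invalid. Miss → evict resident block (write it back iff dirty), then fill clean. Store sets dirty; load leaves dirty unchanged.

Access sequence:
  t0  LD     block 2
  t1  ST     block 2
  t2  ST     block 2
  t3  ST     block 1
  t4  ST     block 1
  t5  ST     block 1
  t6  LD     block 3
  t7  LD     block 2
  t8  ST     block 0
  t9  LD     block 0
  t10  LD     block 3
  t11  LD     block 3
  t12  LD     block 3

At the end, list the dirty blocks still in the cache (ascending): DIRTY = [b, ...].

0: R B2 → L0 miss [-]
1: W B2 → L0 hit [D]
2: W B2 → L0 hit [D]
3: W B1 → L1 miss [D]
4: W B1 → L1 hit [D]
5: W B1 → L1 hit [D]
6: R B3 → L1 miss wb→B1 [-]
7: R B2 → L0 hit [D]
8: W B0 → L0 miss wb→B2 [D]
9: R B0 → L0 hit [D]
10: R B3 → L1 hit [-]
11: R B3 → L1 hit [-]
12: R B3 → L1 hit [-]

DIRTY = [0]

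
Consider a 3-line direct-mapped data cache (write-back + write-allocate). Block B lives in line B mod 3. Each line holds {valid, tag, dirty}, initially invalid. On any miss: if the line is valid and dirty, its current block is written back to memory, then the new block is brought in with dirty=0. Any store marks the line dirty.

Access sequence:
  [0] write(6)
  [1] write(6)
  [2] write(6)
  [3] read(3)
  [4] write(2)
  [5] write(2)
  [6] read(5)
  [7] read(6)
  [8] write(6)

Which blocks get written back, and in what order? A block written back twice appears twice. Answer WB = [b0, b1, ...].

0: W B6 -> L0 miss  d=D]
1: W B6 -> L0 hit  d=D]
2: W B6 -> L0 hit  d=D]
3: R B3 -> L0 miss wb->B6  d=-]
4: W B2 -> L2 miss  d=D]
5: W B2 -> L2 hit  d=D]
6: R B5 -> L2 miss wb->B2  d=-]
7: R B6 -> L0 miss  d=-]
8: W B6 -> L0 hit  d=D]

WB = [6, 2]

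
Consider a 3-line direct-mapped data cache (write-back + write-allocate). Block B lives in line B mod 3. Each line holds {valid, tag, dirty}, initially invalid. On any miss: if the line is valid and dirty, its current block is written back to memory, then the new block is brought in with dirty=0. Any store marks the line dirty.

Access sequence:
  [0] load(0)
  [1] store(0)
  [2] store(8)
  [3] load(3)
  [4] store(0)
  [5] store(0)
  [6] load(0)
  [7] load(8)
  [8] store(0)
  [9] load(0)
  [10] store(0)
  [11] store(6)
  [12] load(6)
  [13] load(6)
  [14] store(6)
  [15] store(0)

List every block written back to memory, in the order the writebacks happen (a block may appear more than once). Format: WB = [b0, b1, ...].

  0 | R B0 → L0 miss [-]
  1 | W B0 → L0 hit [D]
  2 | W B8 → L2 miss [D]
  3 | R B3 → L0 miss wb→B0 [-]
  4 | W B0 → L0 miss [D]
  5 | W B0 → L0 hit [D]
  6 | R B0 → L0 hit [D]
  7 | R B8 → L2 hit [D]
  8 | W B0 → L0 hit [D]
  9 | R B0 → L0 hit [D]
  10 | W B0 → L0 hit [D]
  11 | W B6 → L0 miss wb→B0 [D]
  12 | R B6 → L0 hit [D]
  13 | R B6 → L0 hit [D]
  14 | W B6 → L0 hit [D]
  15 | W B0 → L0 miss wb→B6 [D]

WB = [0, 0, 6]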